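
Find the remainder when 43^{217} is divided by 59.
By Fermat: 43^{58} ≡ 1 (mod 59). 217 = 3×58 + 43. So 43^{217} ≡ 43^{43} ≡ 44 (mod 59)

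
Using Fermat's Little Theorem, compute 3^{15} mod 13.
1

By Fermat's Little Theorem, a^(p-1) ≡ 1 (mod p) for prime p and gcd(a, p) = 1
Here p = 13, so 3^12 ≡ 1 (mod 13)
We can reduce the exponent: 15 mod 12 = 3
So 3^15 ≡ 3^3 (mod 13)
Computing: 3^3 mod 13 = 1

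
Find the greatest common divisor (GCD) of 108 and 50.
2

Using the Euclidean algorithm:
108 = 2 × 50 + 8
50 = 6 × 8 + 2
8 = 4 × 2 + 0

GCD(108, 50) = 2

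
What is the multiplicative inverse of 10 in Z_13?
4

Using Extended Euclidean Algorithm:
gcd(10, 13) = 1
Bezout coefficients: 10 × 4 + 13 × -3 = 1
So 10 × 4 ≡ 1 (mod 13)
The inverse is 4 mod 13 = 4
Verification: 10 × 4 = 40 = 3 × 13 + 1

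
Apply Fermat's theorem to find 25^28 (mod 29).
By Fermat's Little Theorem, 25^{28} ≡ 1 (mod 29) since 29 is prime and gcd(25, 29) = 1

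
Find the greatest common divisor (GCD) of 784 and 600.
8

Using the Euclidean algorithm:
784 = 1 × 600 + 184
600 = 3 × 184 + 48
184 = 3 × 48 + 40
48 = 1 × 40 + 8
40 = 5 × 8 + 0

GCD(784, 600) = 8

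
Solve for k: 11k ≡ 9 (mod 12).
3

Since gcd(11, 12) = 1 divides 9, a solution exists.
Multiply both sides by the inverse of 11 mod 12:
  11^(-1) mod 12 = 11
  x ≡ 11 × 9 ≡ 99 ≡ 3 (mod 12)
Verification: 11 × 3 = 33 = 2 × 12 + 9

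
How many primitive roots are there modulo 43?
Number of primitive roots mod 43 = φ(42) = 12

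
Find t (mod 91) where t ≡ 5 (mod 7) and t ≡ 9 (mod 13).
M = 7 × 13 = 91. M₁ = 13, y₁ ≡ 6 (mod 7). M₂ = 7, y₂ ≡ 2 (mod 13). t = 5×13×6 + 9×7×2 ≡ 61 (mod 91)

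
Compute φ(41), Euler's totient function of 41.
40

Prime factorization: 41 = 41
Using the formula φ(n) = n × Π(1 - 1/p) for each prime factor p:
φ(41) = 41 × (1 - 1/41)
φ(41) = 40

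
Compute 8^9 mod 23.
9 = 8 + 1 (binary 1001). Repeated squaring mod 23: 8^1 ≡ 8; 8^2 ≡ 8² = 64 ≡ 18; 8^4 ≡ 18² = 324 ≡ 2; 8^8 ≡ 2² = 4 ≡ 4. Multiply: 8^9 = 8^8 × 8^1 ≡ 4 × 8 (mod 23): 4 × 8 = 32 ≡ 9. So 8^9 ≡ 9 (mod 23).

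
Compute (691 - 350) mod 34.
1

(691 - 350) = 341
341 mod 34 = 1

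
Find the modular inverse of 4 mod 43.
4^(-1) ≡ 11 (mod 43). Verification: 4 × 11 = 44 ≡ 1 (mod 43)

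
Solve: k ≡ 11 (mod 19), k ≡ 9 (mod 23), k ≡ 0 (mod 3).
M = 19 × 23 × 3 = 1311. M₁ = 69, y₁ ≡ 8 (mod 19). M₂ = 57, y₂ ≡ 21 (mod 23). M₃ = 437, y₃ ≡ 2 (mod 3). k = 11×69×8 + 9×57×21 + 0×437×2 ≡ 1113 (mod 1311)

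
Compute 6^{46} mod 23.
13

Using successive squaring:
Binary expansion of 46: 101110
Powers of 6 mod 23 (each is the square of the previous):
  6^1 ≡ 6 (mod 23)
  6^2 ≡ 6² = 36 ≡ 13 (mod 23)
  6^4 ≡ 13² = 169 ≡ 8 (mod 23)
  6^8 ≡ 8² = 64 ≡ 18 (mod 23)
  6^16 ≡ 18² = 324 ≡ 2 (mod 23)
  6^32 ≡ 2² = 4 ≡ 4 (mod 23)
46 = 32 + 8 + 4 + 2, so 6^46 = 6^32 × 6^8 × 6^4 × 6^2 ≡ 4 × 18 × 8 × 13 (mod 23)
Multiplying step by step:
  4 × 18 = 72 ≡ 3 (mod 23)
  3 × 8 = 24 ≡ 1 (mod 23)
  1 × 13 = 13 ≡ 13 (mod 23)
Result: 6^46 ≡ 13 (mod 23)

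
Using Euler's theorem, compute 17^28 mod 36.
By Euler: 17^{12} ≡ 1 (mod 36) since gcd(17, 36) = 1. 28 = 2×12 + 4. So 17^{28} ≡ 17^{4} ≡ 1 (mod 36)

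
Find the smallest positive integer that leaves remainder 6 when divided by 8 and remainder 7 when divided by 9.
M = 8 × 9 = 72. M₁ = 9, y₁ ≡ 1 (mod 8). M₂ = 8, y₂ ≡ 8 (mod 9). z = 6×9×1 + 7×8×8 ≡ 70 (mod 72). The smallest positive such number is 70.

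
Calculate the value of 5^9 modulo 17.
9 = 8 + 1 (binary 1001). Repeated squaring mod 17: 5^1 ≡ 5; 5^2 ≡ 5² = 25 ≡ 8; 5^4 ≡ 8² = 64 ≡ 13; 5^8 ≡ 13² = 169 ≡ 16. Multiply: 5^9 = 5^8 × 5^1 ≡ 16 × 5 (mod 17): 16 × 5 = 80 ≡ 12. So 5^9 ≡ 12 (mod 17).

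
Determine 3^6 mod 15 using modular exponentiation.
6 = 4 + 2 (binary 110). Repeated squaring mod 15: 3^1 ≡ 3; 3^2 ≡ 3² = 9 ≡ 9; 3^4 ≡ 9² = 81 ≡ 6. Multiply: 3^6 = 3^4 × 3^2 ≡ 6 × 9 (mod 15): 6 × 9 = 54 ≡ 9. So 3^6 ≡ 9 (mod 15).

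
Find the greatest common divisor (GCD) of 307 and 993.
1

Using the Euclidean algorithm:
307 = 0 × 993 + 307
993 = 3 × 307 + 72
307 = 4 × 72 + 19
72 = 3 × 19 + 15
19 = 1 × 15 + 4
15 = 3 × 4 + 3
4 = 1 × 3 + 1
3 = 3 × 1 + 0

GCD(307, 993) = 1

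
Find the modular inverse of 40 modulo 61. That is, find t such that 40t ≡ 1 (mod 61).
29

Using Extended Euclidean Algorithm:
gcd(40, 61) = 1
Bezout coefficients: 40 × 29 + 61 × -19 = 1
So 40 × 29 ≡ 1 (mod 61)
The inverse is 29 mod 61 = 29
Verification: 40 × 29 = 1160 = 19 × 61 + 1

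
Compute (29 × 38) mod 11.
2

(29 × 38) = 1102
1102 mod 11 = 2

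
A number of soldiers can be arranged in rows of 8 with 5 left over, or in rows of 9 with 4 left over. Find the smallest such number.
M = 8 × 9 = 72. M₁ = 9, y₁ ≡ 1 (mod 8). M₂ = 8, y₂ ≡ 8 (mod 9). n = 5×9×1 + 4×8×8 ≡ 13 (mod 72). The smallest positive such number is 13.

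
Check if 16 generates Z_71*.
p - 1 = 70 has prime divisors 2, 5, 7. Check 16^(70/q) mod 71 for each: 16^(70/2) = 16^35 ≡ 1, 16^(70/5) = 16^14 ≡ 25, 16^(70/7) = 16^10 ≡ 32 (mod 71). Since 16^35 ≡ 1 (mod 71), the order of 16 divides 35 (in fact the order is 35) ≠ 70, so it is not a primitive root.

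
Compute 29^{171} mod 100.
29

Using successive squaring:
Binary expansion of 171: 10101011
Powers of 29 mod 100 (each is the square of the previous):
  29^1 ≡ 29 (mod 100)
  29^2 ≡ 29² = 841 ≡ 41 (mod 100)
  29^4 ≡ 41² = 1681 ≡ 81 (mod 100)
  29^8 ≡ 81² = 6561 ≡ 61 (mod 100)
  29^16 ≡ 61² = 3721 ≡ 21 (mod 100)
  29^32 ≡ 21² = 441 ≡ 41 (mod 100)
  29^64 ≡ 41² = 1681 ≡ 81 (mod 100)
  29^128 ≡ 81² = 6561 ≡ 61 (mod 100)
171 = 128 + 32 + 8 + 2 + 1, so 29^171 = 29^128 × 29^32 × 29^8 × 29^2 × 29^1 ≡ 61 × 41 × 61 × 41 × 29 (mod 100)
Multiplying step by step:
  61 × 41 = 2501 ≡ 1 (mod 100)
  1 × 61 = 61 ≡ 61 (mod 100)
  61 × 41 = 2501 ≡ 1 (mod 100)
  1 × 29 = 29 ≡ 29 (mod 100)
Result: 29^171 ≡ 29 (mod 100)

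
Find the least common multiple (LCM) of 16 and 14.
112

First find GCD(16, 14) using the Euclidean algorithm:
16 = 1 × 14 + 2
14 = 7 × 2 + 0
GCD(16, 14) = 2

LCM formula: LCM(a, b) = (a × b) / GCD(a, b)
LCM(16, 14) = (16 × 14) / 2
LCM(16, 14) = 224 / 2
LCM(16, 14) = 112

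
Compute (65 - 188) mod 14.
3

(65 - 188) = -123
-123 mod 14 = 3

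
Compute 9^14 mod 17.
Using repeated squaring. 14 = 8 + 4 + 2 (binary 1110). Repeated squaring mod 17: 9^1 ≡ 9; 9^2 ≡ 9² = 81 ≡ 13; 9^4 ≡ 13² = 169 ≡ 16; 9^8 ≡ 16² = 256 ≡ 1. Multiply: 9^14 = 9^8 × 9^4 × 9^2 ≡ 1 × 16 × 13 (mod 17): 1 × 16 = 16 ≡ 16; 16 × 13 = 208 ≡ 4. So 9^14 ≡ 4 (mod 17).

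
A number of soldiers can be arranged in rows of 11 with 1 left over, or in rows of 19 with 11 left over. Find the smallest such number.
M = 11 × 19 = 209. M₁ = 19, y₁ ≡ 7 (mod 11). M₂ = 11, y₂ ≡ 7 (mod 19). y = 1×19×7 + 11×11×7 ≡ 144 (mod 209). The smallest positive such number is 144.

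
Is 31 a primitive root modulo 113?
No

To verify, check if 31^(112/q) ≢ 1 (mod 113) for each prime divisor q of 112
Divisors of 112 = 112: [1, 2, 4, 7, 8, 14, 16, 28, 56, 112]
  31^(112/2) = 31^56 ≡ 1 (mod 113)
  31^(112/7) = 31^16 ≡ 49 (mod 113)
Conclusion: 31 is not a primitive root modulo 113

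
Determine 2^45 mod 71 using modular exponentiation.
Using repeated squaring. 45 = 32 + 8 + 4 + 1 (binary 101101). Repeated squaring mod 71: 2^1 ≡ 2; 2^2 ≡ 2² = 4 ≡ 4; 2^4 ≡ 4² = 16 ≡ 16; 2^8 ≡ 16² = 256 ≡ 43; 2^16 ≡ 43² = 1849 ≡ 3; 2^32 ≡ 3² = 9 ≡ 9. Multiply: 2^45 = 2^32 × 2^8 × 2^4 × 2^1 ≡ 9 × 43 × 16 × 2 (mod 71): 9 × 43 = 387 ≡ 32; 32 × 16 = 512 ≡ 15; 15 × 2 = 30 ≡ 30. So 2^45 ≡ 30 (mod 71).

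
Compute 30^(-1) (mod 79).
29

Using Extended Euclidean Algorithm:
gcd(30, 79) = 1
Bezout coefficients: 30 × 29 + 79 × -11 = 1
So 30 × 29 ≡ 1 (mod 79)
The inverse is 29 mod 79 = 29
Verification: 30 × 29 = 870 = 11 × 79 + 1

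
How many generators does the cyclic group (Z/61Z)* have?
16

The number of primitive roots modulo p is φ(p-1) = φ(60)
φ(60) = 16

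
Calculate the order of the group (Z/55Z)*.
40

Prime factorization: 55 = 5 × 11
Using the formula φ(n) = n × Π(1 - 1/p) for each prime factor p:
φ(55) = 55 × (1 - 1/5) × (1 - 1/11)
φ(55) = 40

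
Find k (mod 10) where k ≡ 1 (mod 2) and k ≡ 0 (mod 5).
M = 2 × 5 = 10. M₁ = 5, y₁ ≡ 1 (mod 2). M₂ = 2, y₂ ≡ 3 (mod 5). k = 1×5×1 + 0×2×3 ≡ 5 (mod 10)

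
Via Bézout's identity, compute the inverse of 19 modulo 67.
Extended GCD: 19(-7) + 67(2) = 1. So 19^(-1) ≡ 60 ≡ 60 (mod 67). Verify: 19 × 60 = 1140 ≡ 1 (mod 67)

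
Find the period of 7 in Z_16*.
Powers of 7 mod 16: 7^1≡7, 7^2≡1. Order = 2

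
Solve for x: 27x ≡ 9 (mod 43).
29

Since gcd(27, 43) = 1 divides 9, a solution exists.
Multiply both sides by the inverse of 27 mod 43:
  27^(-1) mod 43 = 8
  x ≡ 8 × 9 ≡ 72 ≡ 29 (mod 43)
Verification: 27 × 29 = 783 = 18 × 43 + 9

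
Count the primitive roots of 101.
40

The number of primitive roots modulo p is φ(p-1) = φ(100)
φ(100) = 40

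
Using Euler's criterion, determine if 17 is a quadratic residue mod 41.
By Euler's criterion: 17^{20} ≡ 40 (mod 41). Since this equals -1 (≡ 40), 17 is not a QR.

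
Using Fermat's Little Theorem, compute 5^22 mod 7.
By Fermat: 5^{6} ≡ 1 (mod 7). 22 = 3×6 + 4. So 5^{22} ≡ 5^{4} ≡ 2 (mod 7)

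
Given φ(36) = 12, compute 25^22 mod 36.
By Euler: 25^{12} ≡ 1 (mod 36) since gcd(25, 36) = 1. 22 = 1×12 + 10. So 25^{22} ≡ 25^{10} ≡ 25 (mod 36)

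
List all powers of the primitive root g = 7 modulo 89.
g^1, g^2, ..., g^{88} mod 89: {7, 49, 76, 87, 75, 80, 26, 4, 28, 18, 37, 81, 33, 53, 15, 16, 23, 72, 59, 57, 43, 34, 60, 64, 3, 21, 58, 50, 83, 47, 62, 78, 12, 84, 54, 22, 65, 10, 70, 45, 48, 69, 38, 88, 82, 40, 13, 2, 14, 9, 63, 85, 61, 71, 52, 8, 56, 36, 74, 73, 66, 17, 30, 32, 46, 55, 29, 25, 86, 68, 31, 39, 6, 42, 27, 11, 77, 5, 35, 67, 24, 79, 19, 44, 41, 20, 51, 1}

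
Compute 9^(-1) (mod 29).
13

Using Extended Euclidean Algorithm:
gcd(9, 29) = 1
Bezout coefficients: 9 × 13 + 29 × -4 = 1
So 9 × 13 ≡ 1 (mod 29)
The inverse is 13 mod 29 = 13
Verification: 9 × 13 = 117 = 4 × 29 + 1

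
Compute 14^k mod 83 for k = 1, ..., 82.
g^1, g^2, ..., g^{82} mod 83: {14, 30, 5, 70, 67, 25, 18, 3, 42, 7, 15, 44, 35, 75, 54, 9, 43, 21, 45, 49, 22, 59, 79, 27, 46, 63, 52, 64, 66, 11, 71, 81, 55, 23, 73, 26, 32, 33, 47, 77, 82, 69, 53, 78, 13, 16, 58, 65, 80, 41, 76, 68, 39, 48, 8, 29, 74, 40, 62, 38, 34, 61, 24, 4, 56, 37, 20, 31, 19, 17, 72, 12, 2, 28, 60, 10, 57, 51, 50, 36, 6, 1}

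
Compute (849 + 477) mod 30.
6

(849 + 477) = 1326
1326 mod 30 = 6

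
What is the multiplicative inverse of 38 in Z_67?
30

Using Extended Euclidean Algorithm:
gcd(38, 67) = 1
Bezout coefficients: 38 × 30 + 67 × -17 = 1
So 38 × 30 ≡ 1 (mod 67)
The inverse is 30 mod 67 = 30
Verification: 38 × 30 = 1140 = 17 × 67 + 1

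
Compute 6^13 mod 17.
Using repeated squaring. 13 = 8 + 4 + 1 (binary 1101). Repeated squaring mod 17: 6^1 ≡ 6; 6^2 ≡ 6² = 36 ≡ 2; 6^4 ≡ 2² = 4 ≡ 4; 6^8 ≡ 4² = 16 ≡ 16. Multiply: 6^13 = 6^8 × 6^4 × 6^1 ≡ 16 × 4 × 6 (mod 17): 16 × 4 = 64 ≡ 13; 13 × 6 = 78 ≡ 10. So 6^13 ≡ 10 (mod 17).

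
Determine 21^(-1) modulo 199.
21^(-1) ≡ 19 (mod 199). Verification: 21 × 19 = 399 ≡ 1 (mod 199)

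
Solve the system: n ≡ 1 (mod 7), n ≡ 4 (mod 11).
M = 7 × 11 = 77. M₁ = 11, y₁ ≡ 2 (mod 7). M₂ = 7, y₂ ≡ 8 (mod 11). n = 1×11×2 + 4×7×8 ≡ 15 (mod 77)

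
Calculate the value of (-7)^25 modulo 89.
Using repeated squaring. (-7) ≡ 82 (mod 89). 25 = 16 + 8 + 1 (binary 11001). Repeated squaring mod 89: 82^1 ≡ 82; 82^2 ≡ 82² = 6724 ≡ 49; 82^4 ≡ 49² = 2401 ≡ 87; 82^8 ≡ 87² = 7569 ≡ 4; 82^16 ≡ 4² = 16 ≡ 16. Multiply: (-7)^25 ≡ 82^16 × 82^8 × 82^1 ≡ 16 × 4 × 82 (mod 89): 16 × 4 = 64 ≡ 64; 64 × 82 = 5248 ≡ 86. So (-7)^25 ≡ 86 (mod 89).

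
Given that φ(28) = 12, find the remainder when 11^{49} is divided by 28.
By Euler: 11^{12} ≡ 1 (mod 28) since gcd(11, 28) = 1. 49 = 4×12 + 1. So 11^{49} ≡ 11^{1} ≡ 11 (mod 28)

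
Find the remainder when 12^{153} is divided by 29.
By Fermat: 12^{28} ≡ 1 (mod 29). 153 = 5×28 + 13. So 12^{153} ≡ 12^{13} ≡ 12 (mod 29)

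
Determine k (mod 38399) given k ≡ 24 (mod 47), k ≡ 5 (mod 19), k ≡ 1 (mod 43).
36637

Using the Chinese Remainder Theorem:
M = product of moduli = 38399
For equation 1: M_1 = 817, 817 ≡ 18 (mod 47), inverse of 817 mod 47 is 34 (check: 18 × 34 = 612 ≡ 1 (mod 47))
For equation 2: M_2 = 2021, 2021 ≡ 7 (mod 19), inverse of 2021 mod 19 is 11 (check: 7 × 11 = 77 ≡ 1 (mod 19))
For equation 3: M_3 = 893, 893 ≡ 33 (mod 43), inverse of 893 mod 43 is 30 (check: 33 × 30 = 990 ≡ 1 (mod 43))
Combine: k ≡ Σ r_i×M_i×(M_i⁻¹ mod m_i) = 24×817×34 + 5×2021×11 + 1×893×30 = 666672 + 111155 + 26790 = 804617
804617 mod 38399 = 36637
k ≡ 36637 (mod 38399)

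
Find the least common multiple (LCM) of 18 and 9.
18

First find GCD(18, 9) using the Euclidean algorithm:
18 = 2 × 9 + 0
GCD(18, 9) = 9

LCM formula: LCM(a, b) = (a × b) / GCD(a, b)
LCM(18, 9) = (18 × 9) / 9
LCM(18, 9) = 162 / 9
LCM(18, 9) = 18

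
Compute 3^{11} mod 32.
27

Using successive squaring:
Binary expansion of 11: 1011
Powers of 3 mod 32 (each is the square of the previous):
  3^1 ≡ 3 (mod 32)
  3^2 ≡ 3² = 9 ≡ 9 (mod 32)
  3^4 ≡ 9² = 81 ≡ 17 (mod 32)
  3^8 ≡ 17² = 289 ≡ 1 (mod 32)
11 = 8 + 2 + 1, so 3^11 = 3^8 × 3^2 × 3^1 ≡ 1 × 9 × 3 (mod 32)
Multiplying step by step:
  1 × 9 = 9 ≡ 9 (mod 32)
  9 × 3 = 27 ≡ 27 (mod 32)
Result: 3^11 ≡ 27 (mod 32)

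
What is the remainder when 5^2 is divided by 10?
2 = 2 (binary 10). Repeated squaring mod 10: 5^1 ≡ 5; 5^2 ≡ 5² = 25 ≡ 5. So 5^2 ≡ 5 (mod 10).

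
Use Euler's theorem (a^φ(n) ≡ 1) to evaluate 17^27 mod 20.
By Euler: 17^{8} ≡ 1 (mod 20) since gcd(17, 20) = 1. 27 = 3×8 + 3. So 17^{27} ≡ 17^{3} ≡ 13 (mod 20)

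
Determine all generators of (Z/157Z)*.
Primitive roots mod 157: {5, 6, 15, 18, 20, 21, 24, 26, 34, 38, 43, 53, 55, 60, 61, 62, 63, 66, 69, 70, 72, 73, 74, 77, 80, 83, 84, 85, 87, 88, 91, 94, 95, 96, 97, 102, 104, 114, 119, 123, 131, 133, 136, 137, 139, 142, 151, 152}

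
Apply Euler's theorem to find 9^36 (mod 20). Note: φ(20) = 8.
By Euler: 9^{8} ≡ 1 (mod 20) since gcd(9, 20) = 1. 36 = 4×8 + 4. So 9^{36} ≡ 9^{4} ≡ 1 (mod 20)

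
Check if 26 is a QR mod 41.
By Euler's criterion: 26^{20} ≡ 40 (mod 41). Since this equals -1 (≡ 40), 26 is not a QR.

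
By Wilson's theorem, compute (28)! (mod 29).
By Wilson's theorem, (28)! ≡ -1 ≡ 28 (mod 29)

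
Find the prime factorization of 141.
3 × 47

Divide by primes starting from smallest:
141 ÷ 3 = 47
47 ÷ 47 = 1

141 = 3 × 47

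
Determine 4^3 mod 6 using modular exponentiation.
3 = 2 + 1 (binary 11). Repeated squaring mod 6: 4^1 ≡ 4; 4^2 ≡ 4² = 16 ≡ 4. Multiply: 4^3 = 4^2 × 4^1 ≡ 4 × 4 (mod 6): 4 × 4 = 16 ≡ 4. So 4^3 ≡ 4 (mod 6).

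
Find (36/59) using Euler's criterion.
(36/59) = 36^{29} mod 59 = 1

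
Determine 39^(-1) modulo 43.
39^(-1) ≡ 32 (mod 43). Verification: 39 × 32 = 1248 ≡ 1 (mod 43)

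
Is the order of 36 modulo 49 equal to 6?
No, the actual order is 7, not 6.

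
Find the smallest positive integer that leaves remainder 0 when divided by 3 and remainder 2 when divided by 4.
M = 3 × 4 = 12. M₁ = 4, y₁ ≡ 1 (mod 3). M₂ = 3, y₂ ≡ 3 (mod 4). y = 0×4×1 + 2×3×3 ≡ 6 (mod 12). The smallest positive such number is 6.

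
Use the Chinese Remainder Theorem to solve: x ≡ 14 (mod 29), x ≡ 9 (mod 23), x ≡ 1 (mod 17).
6104

Using the Chinese Remainder Theorem:
M = product of moduli = 11339
For equation 1: M_1 = 391, 391 ≡ 14 (mod 29), inverse of 391 mod 29 is 27 (check: 14 × 27 = 378 ≡ 1 (mod 29))
For equation 2: M_2 = 493, 493 ≡ 10 (mod 23), inverse of 493 mod 23 is 7 (check: 10 × 7 = 70 ≡ 1 (mod 23))
For equation 3: M_3 = 667, 667 ≡ 4 (mod 17), inverse of 667 mod 17 is 13 (check: 4 × 13 = 52 ≡ 1 (mod 17))
Combine: x ≡ Σ r_i×M_i×(M_i⁻¹ mod m_i) = 14×391×27 + 9×493×7 + 1×667×13 = 147798 + 31059 + 8671 = 187528
187528 mod 11339 = 6104
x ≡ 6104 (mod 11339)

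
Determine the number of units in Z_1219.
1144

Prime factorization: 1219 = 23 × 53
Using the formula φ(n) = n × Π(1 - 1/p) for each prime factor p:
φ(1219) = 1219 × (1 - 1/23) × (1 - 1/53)
φ(1219) = 1144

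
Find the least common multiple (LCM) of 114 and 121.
13794

First find GCD(114, 121) using the Euclidean algorithm:
114 = 0 × 121 + 114
121 = 1 × 114 + 7
114 = 16 × 7 + 2
7 = 3 × 2 + 1
2 = 2 × 1 + 0
GCD(114, 121) = 1

LCM formula: LCM(a, b) = (a × b) / GCD(a, b)
LCM(114, 121) = (114 × 121) / 1
LCM(114, 121) = 13794 / 1
LCM(114, 121) = 13794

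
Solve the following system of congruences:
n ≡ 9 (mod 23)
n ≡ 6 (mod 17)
193

Using the Chinese Remainder Theorem:
M = product of moduli = 391
For equation 1: M_1 = 17, 17 ≡ 17 (mod 23), inverse of 17 mod 23 is 19 (check: 17 × 19 = 323 ≡ 1 (mod 23))
For equation 2: M_2 = 23, 23 ≡ 6 (mod 17), inverse of 23 mod 17 is 3 (check: 6 × 3 = 18 ≡ 1 (mod 17))
Combine: n ≡ Σ r_i×M_i×(M_i⁻¹ mod m_i) = 9×17×19 + 6×23×3 = 2907 + 414 = 3321
3321 mod 391 = 193
n ≡ 193 (mod 391)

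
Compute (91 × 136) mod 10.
6

(91 × 136) = 12376
12376 mod 10 = 6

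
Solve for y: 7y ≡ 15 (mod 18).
15

Since gcd(7, 18) = 1 divides 15, a solution exists.
Multiply both sides by the inverse of 7 mod 18:
  7^(-1) mod 18 = 13
  x ≡ 13 × 15 ≡ 195 ≡ 15 (mod 18)
Verification: 7 × 15 = 105 = 5 × 18 + 15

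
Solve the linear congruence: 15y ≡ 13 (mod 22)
17

Since gcd(15, 22) = 1 divides 13, a solution exists.
Multiply both sides by the inverse of 15 mod 22:
  15^(-1) mod 22 = 3
  x ≡ 3 × 13 ≡ 39 ≡ 17 (mod 22)
Verification: 15 × 17 = 255 = 11 × 22 + 13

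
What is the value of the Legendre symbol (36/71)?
(36/71) = 36^{35} mod 71 = 1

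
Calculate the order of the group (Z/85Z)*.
64

Prime factorization: 85 = 5 × 17
Using the formula φ(n) = n × Π(1 - 1/p) for each prime factor p:
φ(85) = 85 × (1 - 1/5) × (1 - 1/17)
φ(85) = 64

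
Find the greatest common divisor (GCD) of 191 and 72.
1

Using the Euclidean algorithm:
191 = 2 × 72 + 47
72 = 1 × 47 + 25
47 = 1 × 25 + 22
25 = 1 × 22 + 3
22 = 7 × 3 + 1
3 = 3 × 1 + 0

GCD(191, 72) = 1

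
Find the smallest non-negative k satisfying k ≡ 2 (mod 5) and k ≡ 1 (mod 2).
M = 5 × 2 = 10. M₁ = 2, y₁ ≡ 3 (mod 5). M₂ = 5, y₂ ≡ 1 (mod 2). k = 2×2×3 + 1×5×1 ≡ 7 (mod 10)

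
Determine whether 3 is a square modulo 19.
By Euler's criterion: 3^{9} ≡ 18 (mod 19). Since this equals -1 (≡ 18), 3 is not a QR.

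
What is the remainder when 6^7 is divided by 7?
7 = 4 + 2 + 1 (binary 111). Repeated squaring mod 7: 6^1 ≡ 6; 6^2 ≡ 6² = 36 ≡ 1; 6^4 ≡ 1² = 1 ≡ 1. Multiply: 6^7 = 6^4 × 6^2 × 6^1 ≡ 1 × 1 × 6 (mod 7): 1 × 1 = 1 ≡ 1; 1 × 6 = 6 ≡ 6. So 6^7 ≡ 6 (mod 7).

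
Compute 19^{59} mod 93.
49

Using successive squaring:
Binary expansion of 59: 111011
Powers of 19 mod 93 (each is the square of the previous):
  19^1 ≡ 19 (mod 93)
  19^2 ≡ 19² = 361 ≡ 82 (mod 93)
  19^4 ≡ 82² = 6724 ≡ 28 (mod 93)
  19^8 ≡ 28² = 784 ≡ 40 (mod 93)
  19^16 ≡ 40² = 1600 ≡ 19 (mod 93)
  19^32 ≡ 19² = 361 ≡ 82 (mod 93)
59 = 32 + 16 + 8 + 2 + 1, so 19^59 = 19^32 × 19^16 × 19^8 × 19^2 × 19^1 ≡ 82 × 19 × 40 × 82 × 19 (mod 93)
Multiplying step by step:
  82 × 19 = 1558 ≡ 70 (mod 93)
  70 × 40 = 2800 ≡ 10 (mod 93)
  10 × 82 = 820 ≡ 76 (mod 93)
  76 × 19 = 1444 ≡ 49 (mod 93)
Result: 19^59 ≡ 49 (mod 93)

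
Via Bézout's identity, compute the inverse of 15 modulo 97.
Extended GCD: 15(13) + 97(-2) = 1. So 15^(-1) ≡ 13 ≡ 13 (mod 97). Verify: 15 × 13 = 195 ≡ 1 (mod 97)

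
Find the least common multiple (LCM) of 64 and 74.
2368

First find GCD(64, 74) using the Euclidean algorithm:
64 = 0 × 74 + 64
74 = 1 × 64 + 10
64 = 6 × 10 + 4
10 = 2 × 4 + 2
4 = 2 × 2 + 0
GCD(64, 74) = 2

LCM formula: LCM(a, b) = (a × b) / GCD(a, b)
LCM(64, 74) = (64 × 74) / 2
LCM(64, 74) = 4736 / 2
LCM(64, 74) = 2368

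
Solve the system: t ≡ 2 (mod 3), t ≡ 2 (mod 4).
M = 3 × 4 = 12. M₁ = 4, y₁ ≡ 1 (mod 3). M₂ = 3, y₂ ≡ 3 (mod 4). t = 2×4×1 + 2×3×3 ≡ 2 (mod 12)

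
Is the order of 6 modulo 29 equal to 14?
Yes, ord_29(6) = 14.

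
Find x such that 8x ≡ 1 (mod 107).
8^(-1) ≡ 67 (mod 107). Verification: 8 × 67 = 536 ≡ 1 (mod 107)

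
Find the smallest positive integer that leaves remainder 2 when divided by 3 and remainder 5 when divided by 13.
M = 3 × 13 = 39. M₁ = 13, y₁ ≡ 1 (mod 3). M₂ = 3, y₂ ≡ 9 (mod 13). y = 2×13×1 + 5×3×9 ≡ 5 (mod 39). The smallest positive such number is 5.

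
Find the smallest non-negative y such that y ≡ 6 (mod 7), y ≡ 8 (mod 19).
27

Using the Chinese Remainder Theorem:
M = product of moduli = 133
For equation 1: M_1 = 19, 19 ≡ 5 (mod 7), inverse of 19 mod 7 is 3 (check: 5 × 3 = 15 ≡ 1 (mod 7))
For equation 2: M_2 = 7, 7 ≡ 7 (mod 19), inverse of 7 mod 19 is 11 (check: 7 × 11 = 77 ≡ 1 (mod 19))
Combine: y ≡ Σ r_i×M_i×(M_i⁻¹ mod m_i) = 6×19×3 + 8×7×11 = 342 + 616 = 958
958 mod 133 = 27
y ≡ 27 (mod 133)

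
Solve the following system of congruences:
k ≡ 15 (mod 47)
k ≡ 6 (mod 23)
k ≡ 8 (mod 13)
13645

Using the Chinese Remainder Theorem:
M = product of moduli = 14053
For equation 1: M_1 = 299, 299 ≡ 17 (mod 47), inverse of 299 mod 47 is 36 (check: 17 × 36 = 612 ≡ 1 (mod 47))
For equation 2: M_2 = 611, 611 ≡ 13 (mod 23), inverse of 611 mod 23 is 16 (check: 13 × 16 = 208 ≡ 1 (mod 23))
For equation 3: M_3 = 1081, 1081 ≡ 2 (mod 13), inverse of 1081 mod 13 is 7 (check: 2 × 7 = 14 ≡ 1 (mod 13))
Combine: k ≡ Σ r_i×M_i×(M_i⁻¹ mod m_i) = 15×299×36 + 6×611×16 + 8×1081×7 = 161460 + 58656 + 60536 = 280652
280652 mod 14053 = 13645
k ≡ 13645 (mod 14053)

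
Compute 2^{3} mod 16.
8

Using successive squaring:
Binary expansion of 3: 11
Powers of 2 mod 16 (each is the square of the previous):
  2^1 ≡ 2 (mod 16)
  2^2 ≡ 2² = 4 ≡ 4 (mod 16)
3 = 2 + 1, so 2^3 = 2^2 × 2^1 ≡ 4 × 2 (mod 16)
Multiplying step by step:
  4 × 2 = 8 ≡ 8 (mod 16)
Result: 2^3 ≡ 8 (mod 16)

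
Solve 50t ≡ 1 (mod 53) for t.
50^(-1) ≡ 35 (mod 53). Verification: 50 × 35 = 1750 ≡ 1 (mod 53)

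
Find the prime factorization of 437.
19 × 23

Divide by primes starting from smallest:
437 ÷ 19 = 23
23 ÷ 23 = 1

437 = 19 × 23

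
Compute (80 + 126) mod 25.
6

(80 + 126) = 206
206 mod 25 = 6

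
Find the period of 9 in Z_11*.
Powers of 9 mod 11: 9^1≡9, 9^2≡4, 9^3≡3, 9^4≡5, 9^5≡1. Order = 5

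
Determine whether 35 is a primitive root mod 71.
p - 1 = 70 has prime divisors 2, 5, 7. Check 35^(70/q) mod 71 for each: 35^(70/2) = 35^35 ≡ 70, 35^(70/5) = 35^14 ≡ 25, 35^(70/7) = 35^10 ≡ 45 (mod 71). None of these is 1, so 35 has order 70 = φ(71), so it is a primitive root mod 71.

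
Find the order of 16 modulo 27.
Powers of 16 mod 27: 16^1≡16, 16^2≡13, 16^3≡19, 16^4≡7, 16^5≡4, 16^6≡10, 16^7≡25, 16^8≡22, 16^9≡1. Order = 9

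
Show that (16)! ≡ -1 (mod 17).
(16)! mod 17 = 16. Since this equals -1 (mod 17), Wilson confirms 17 is prime.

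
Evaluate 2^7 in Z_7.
7 = 4 + 2 + 1 (binary 111). Repeated squaring mod 7: 2^1 ≡ 2; 2^2 ≡ 2² = 4 ≡ 4; 2^4 ≡ 4² = 16 ≡ 2. Multiply: 2^7 = 2^4 × 2^2 × 2^1 ≡ 2 × 4 × 2 (mod 7): 2 × 4 = 8 ≡ 1; 1 × 2 = 2 ≡ 2. So 2^7 ≡ 2 (mod 7).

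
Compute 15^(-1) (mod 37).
15^(-1) ≡ 5 (mod 37). Verification: 15 × 5 = 75 ≡ 1 (mod 37)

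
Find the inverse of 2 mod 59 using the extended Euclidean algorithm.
Extended GCD: 2(-29) + 59(1) = 1. So 2^(-1) ≡ 30 ≡ 30 (mod 59). Verify: 2 × 30 = 60 ≡ 1 (mod 59)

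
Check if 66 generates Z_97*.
p - 1 = 96 has prime divisors 2, 3. Check 66^(96/q) mod 97 for each: 66^(96/2) = 66^48 ≡ 1, 66^(96/3) = 66^32 ≡ 35 (mod 97). Since 66^48 ≡ 1 (mod 97), the order of 66 divides 48 (in fact the order is 48) ≠ 96, so it is not a primitive root.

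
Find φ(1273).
1188

Prime factorization: 1273 = 19 × 67
Using the formula φ(n) = n × Π(1 - 1/p) for each prime factor p:
φ(1273) = 1273 × (1 - 1/19) × (1 - 1/67)
φ(1273) = 1188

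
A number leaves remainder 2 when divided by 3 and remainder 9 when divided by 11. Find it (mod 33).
M = 3 × 11 = 33. M₁ = 11, y₁ ≡ 2 (mod 3). M₂ = 3, y₂ ≡ 4 (mod 11). k = 2×11×2 + 9×3×4 ≡ 20 (mod 33)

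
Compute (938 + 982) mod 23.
11

(938 + 982) = 1920
1920 mod 23 = 11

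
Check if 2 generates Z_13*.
p - 1 = 12 has prime divisors 2, 3. Check 2^(12/q) mod 13 for each: 2^(12/2) = 2^6 ≡ 12, 2^(12/3) = 2^4 ≡ 3 (mod 13). None of these is 1, so 2 has order 12 = φ(13), so it is a primitive root mod 13.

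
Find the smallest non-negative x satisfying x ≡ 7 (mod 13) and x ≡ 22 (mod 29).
M = 13 × 29 = 377. M₁ = 29, y₁ ≡ 9 (mod 13). M₂ = 13, y₂ ≡ 9 (mod 29). x = 7×29×9 + 22×13×9 ≡ 254 (mod 377)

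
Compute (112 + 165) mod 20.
17

(112 + 165) = 277
277 mod 20 = 17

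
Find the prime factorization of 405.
3^4 × 5

Divide by primes starting from smallest:
405 ÷ 3 = 135
135 ÷ 3 = 45
45 ÷ 3 = 15
15 ÷ 3 = 5
5 ÷ 5 = 1

405 = 3^4 × 5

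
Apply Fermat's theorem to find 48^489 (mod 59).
By Fermat: 48^{58} ≡ 1 (mod 59). 489 = 8×58 + 25. So 48^{489} ≡ 48^{25} ≡ 46 (mod 59)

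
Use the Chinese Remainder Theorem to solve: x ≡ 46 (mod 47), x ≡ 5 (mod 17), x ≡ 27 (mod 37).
20303

Using the Chinese Remainder Theorem:
M = product of moduli = 29563
For equation 1: M_1 = 629, 629 ≡ 18 (mod 47), inverse of 629 mod 47 is 34 (check: 18 × 34 = 612 ≡ 1 (mod 47))
For equation 2: M_2 = 1739, 1739 ≡ 5 (mod 17), inverse of 1739 mod 17 is 7 (check: 5 × 7 = 35 ≡ 1 (mod 17))
For equation 3: M_3 = 799, 799 ≡ 22 (mod 37), inverse of 799 mod 37 is 32 (check: 22 × 32 = 704 ≡ 1 (mod 37))
Combine: x ≡ Σ r_i×M_i×(M_i⁻¹ mod m_i) = 46×629×34 + 5×1739×7 + 27×799×32 = 983756 + 60865 + 690336 = 1734957
1734957 mod 29563 = 20303
x ≡ 20303 (mod 29563)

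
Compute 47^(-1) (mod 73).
14

Using Extended Euclidean Algorithm:
gcd(47, 73) = 1
Bezout coefficients: 47 × 14 + 73 × -9 = 1
So 47 × 14 ≡ 1 (mod 73)
The inverse is 14 mod 73 = 14
Verification: 47 × 14 = 658 = 9 × 73 + 1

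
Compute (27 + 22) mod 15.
4

(27 + 22) = 49
49 mod 15 = 4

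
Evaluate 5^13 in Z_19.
Using repeated squaring. 13 = 8 + 4 + 1 (binary 1101). Repeated squaring mod 19: 5^1 ≡ 5; 5^2 ≡ 5² = 25 ≡ 6; 5^4 ≡ 6² = 36 ≡ 17; 5^8 ≡ 17² = 289 ≡ 4. Multiply: 5^13 = 5^8 × 5^4 × 5^1 ≡ 4 × 17 × 5 (mod 19): 4 × 17 = 68 ≡ 11; 11 × 5 = 55 ≡ 17. So 5^13 ≡ 17 (mod 19).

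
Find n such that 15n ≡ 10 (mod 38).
26

Since gcd(15, 38) = 1 divides 10, a solution exists.
Multiply both sides by the inverse of 15 mod 38:
  15^(-1) mod 38 = 33
  x ≡ 33 × 10 ≡ 330 ≡ 26 (mod 38)
Verification: 15 × 26 = 390 = 10 × 38 + 10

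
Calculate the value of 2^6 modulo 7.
6 = 4 + 2 (binary 110). Repeated squaring mod 7: 2^1 ≡ 2; 2^2 ≡ 2² = 4 ≡ 4; 2^4 ≡ 4² = 16 ≡ 2. Multiply: 2^6 = 2^4 × 2^2 ≡ 2 × 4 (mod 7): 2 × 4 = 8 ≡ 1. So 2^6 ≡ 1 (mod 7).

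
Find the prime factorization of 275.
5^2 × 11

Divide by primes starting from smallest:
275 ÷ 5 = 55
55 ÷ 5 = 11
11 ÷ 11 = 1

275 = 5^2 × 11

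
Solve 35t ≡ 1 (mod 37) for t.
18

Using Extended Euclidean Algorithm:
gcd(35, 37) = 1
Bezout coefficients: 35 × 18 + 37 × -17 = 1
So 35 × 18 ≡ 1 (mod 37)
The inverse is 18 mod 37 = 18
Verification: 35 × 18 = 630 = 17 × 37 + 1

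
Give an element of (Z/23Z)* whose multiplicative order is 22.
5 has order 22 mod 23 since 5^{22} ≡ 1 (mod 23) and no smaller power works.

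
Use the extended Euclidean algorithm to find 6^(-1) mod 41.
Extended GCD: 6(7) + 41(-1) = 1. So 6^(-1) ≡ 7 ≡ 7 (mod 41). Verify: 6 × 7 = 42 ≡ 1 (mod 41)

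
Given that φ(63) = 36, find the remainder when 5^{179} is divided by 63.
By Euler: 5^{36} ≡ 1 (mod 63) since gcd(5, 63) = 1. 179 = 4×36 + 35. So 5^{179} ≡ 5^{35} ≡ 38 (mod 63)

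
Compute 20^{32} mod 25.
0

Using successive squaring:
Binary expansion of 32: 100000
Powers of 20 mod 25 (each is the square of the previous):
  20^1 ≡ 20 (mod 25)
  20^2 ≡ 20² = 400 ≡ 0 (mod 25)
  20^4 ≡ 0² = 0 ≡ 0 (mod 25)
  20^8 ≡ 0² = 0 ≡ 0 (mod 25)
  20^16 ≡ 0² = 0 ≡ 0 (mod 25)
  20^32 ≡ 0² = 0 ≡ 0 (mod 25)
32 is a power of 2, so 20^32 is the last square: ≡ 0 (mod 25)
Result: 20^32 ≡ 0 (mod 25)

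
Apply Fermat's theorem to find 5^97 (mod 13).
By Fermat: 5^{12} ≡ 1 (mod 13). 97 = 8×12 + 1. So 5^{97} ≡ 5^{1} ≡ 5 (mod 13)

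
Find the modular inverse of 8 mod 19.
8^(-1) ≡ 12 (mod 19). Verification: 8 × 12 = 96 ≡ 1 (mod 19)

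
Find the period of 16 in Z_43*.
Powers of 16 mod 43: 16^1≡16, 16^2≡41, 16^3≡11, 16^4≡4, 16^5≡21, 16^6≡35, 16^7≡1. Order = 7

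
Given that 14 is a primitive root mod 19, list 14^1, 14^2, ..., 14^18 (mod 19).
g^1, g^2, ..., g^{18} mod 19: {14, 6, 8, 17, 10, 7, 3, 4, 18, 5, 13, 11, 2, 9, 12, 16, 15, 1}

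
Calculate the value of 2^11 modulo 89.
Using repeated squaring. 11 = 8 + 2 + 1 (binary 1011). Repeated squaring mod 89: 2^1 ≡ 2; 2^2 ≡ 2² = 4 ≡ 4; 2^4 ≡ 4² = 16 ≡ 16; 2^8 ≡ 16² = 256 ≡ 78. Multiply: 2^11 = 2^8 × 2^2 × 2^1 ≡ 78 × 4 × 2 (mod 89): 78 × 4 = 312 ≡ 45; 45 × 2 = 90 ≡ 1. So 2^11 ≡ 1 (mod 89).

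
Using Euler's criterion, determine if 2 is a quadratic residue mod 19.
By Euler's criterion: 2^{9} ≡ 18 (mod 19). Since this equals -1 (≡ 18), 2 is not a QR.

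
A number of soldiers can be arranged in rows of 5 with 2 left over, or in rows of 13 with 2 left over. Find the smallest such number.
M = 5 × 13 = 65. M₁ = 13, y₁ ≡ 2 (mod 5). M₂ = 5, y₂ ≡ 8 (mod 13). y = 2×13×2 + 2×5×8 ≡ 2 (mod 65). The smallest positive such number is 2.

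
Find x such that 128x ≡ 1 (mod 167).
128^(-1) ≡ 137 (mod 167). Verification: 128 × 137 = 17536 ≡ 1 (mod 167)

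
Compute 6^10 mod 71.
10 = 8 + 2 (binary 1010). Repeated squaring mod 71: 6^1 ≡ 6; 6^2 ≡ 6² = 36 ≡ 36; 6^4 ≡ 36² = 1296 ≡ 18; 6^8 ≡ 18² = 324 ≡ 40. Multiply: 6^10 = 6^8 × 6^2 ≡ 40 × 36 (mod 71): 40 × 36 = 1440 ≡ 20. So 6^10 ≡ 20 (mod 71).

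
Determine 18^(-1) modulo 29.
18^(-1) ≡ 21 (mod 29). Verification: 18 × 21 = 378 ≡ 1 (mod 29)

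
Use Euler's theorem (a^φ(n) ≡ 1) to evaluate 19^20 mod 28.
By Euler: 19^{12} ≡ 1 (mod 28) since gcd(19, 28) = 1. 20 = 1×12 + 8. So 19^{20} ≡ 19^{8} ≡ 25 (mod 28)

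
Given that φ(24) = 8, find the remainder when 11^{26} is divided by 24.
By Euler: 11^{8} ≡ 1 (mod 24) since gcd(11, 24) = 1. 26 = 3×8 + 2. So 11^{26} ≡ 11^{2} ≡ 1 (mod 24)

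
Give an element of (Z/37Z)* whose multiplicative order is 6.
11 has order 6 mod 37 since 11^{6} ≡ 1 (mod 37) and no smaller power works.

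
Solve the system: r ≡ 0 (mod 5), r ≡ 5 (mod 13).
M = 5 × 13 = 65. M₁ = 13, y₁ ≡ 2 (mod 5). M₂ = 5, y₂ ≡ 8 (mod 13). r = 0×13×2 + 5×5×8 ≡ 5 (mod 65)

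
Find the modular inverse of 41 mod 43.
41^(-1) ≡ 21 (mod 43). Verification: 41 × 21 = 861 ≡ 1 (mod 43)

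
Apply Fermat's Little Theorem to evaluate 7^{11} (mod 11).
7

By Fermat's Little Theorem, a^(p-1) ≡ 1 (mod p) for prime p and gcd(a, p) = 1
Here p = 11, so 7^10 ≡ 1 (mod 11)
We can reduce the exponent: 11 mod 10 = 1
So 7^11 ≡ 7^1 (mod 11)
Computing: 7^1 mod 11 = 7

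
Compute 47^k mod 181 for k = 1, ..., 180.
g^1, g^2, ..., g^{180} mod 181: {47, 37, 110, 102, 88, 154, 179, 87, 107, 142, 158, 5, 54, 4, 7, 148, 78, 46, 171, 73, 173, 167, 66, 25, 89, 20, 35, 16, 28, 49, 131, 3, 141, 111, 149, 125, 83, 100, 175, 80, 140, 64, 112, 15, 162, 12, 21, 82, 53, 138, 151, 38, 157, 139, 17, 75, 86, 60, 105, 48, 84, 147, 31, 9, 61, 152, 85, 13, 68, 119, 163, 59, 58, 11, 155, 45, 124, 36, 63, 65, 159, 52, 91, 114, 109, 55, 51, 44, 77, 180, 134, 144, 71, 79, 93, 27, 2, 94, 74, 39, 23, 176, 127, 177, 174, 33, 103, 135, 10, 108, 8, 14, 115, 156, 92, 161, 146, 165, 153, 132, 50, 178, 40, 70, 32, 56, 98, 81, 6, 101, 41, 117, 69, 166, 19, 169, 160, 99, 128, 43, 30, 143, 24, 42, 164, 106, 95, 121, 76, 133, 97, 34, 150, 172, 120, 29, 96, 168, 113, 62, 18, 122, 123, 170, 26, 136, 57, 145, 118, 116, 22, 129, 90, 67, 72, 126, 130, 137, 104, 1}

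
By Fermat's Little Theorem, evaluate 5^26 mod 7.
By Fermat: 5^{6} ≡ 1 (mod 7). 26 = 4×6 + 2. So 5^{26} ≡ 5^{2} ≡ 4 (mod 7)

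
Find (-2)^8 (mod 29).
(-2) ≡ 27 (mod 29). 8 = 8 (binary 1000). Repeated squaring mod 29: 27^1 ≡ 27; 27^2 ≡ 27² = 729 ≡ 4; 27^4 ≡ 4² = 16 ≡ 16; 27^8 ≡ 16² = 256 ≡ 24. So (-2)^8 ≡ 24 (mod 29).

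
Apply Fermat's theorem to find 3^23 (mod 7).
By Fermat: 3^{6} ≡ 1 (mod 7). 23 = 3×6 + 5. So 3^{23} ≡ 3^{5} ≡ 5 (mod 7)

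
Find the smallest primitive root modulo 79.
p - 1 = 78 has prime divisors 2, 3, 13. h is a primitive root mod 79 iff h^(78/q) ≢ 1 (mod 79) for each such q.
h = 2: 2^39 ≡ 1, 2^26 ≡ 23, 2^6 ≡ 64 (mod 79); 2^39 ≡ 1, so not a primitive root.
h = 3: 3^39 ≡ 78, 3^26 ≡ 23, 3^6 ≡ 18 (mod 79); none is 1, so 3 has order 78 and is a primitive root.
The smallest primitive root mod 79 is g = 3.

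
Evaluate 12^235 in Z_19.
Using Fermat: 12^{18} ≡ 1 (mod 19). 235 ≡ 1 (mod 18). So 12^{235} ≡ 12^{1} ≡ 12 (mod 19)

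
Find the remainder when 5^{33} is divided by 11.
By Fermat: 5^{10} ≡ 1 (mod 11). 33 = 3×10 + 3. So 5^{33} ≡ 5^{3} ≡ 4 (mod 11)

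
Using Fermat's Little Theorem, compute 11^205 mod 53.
By Fermat: 11^{52} ≡ 1 (mod 53). 205 = 3×52 + 49. So 11^{205} ≡ 11^{49} ≡ 9 (mod 53)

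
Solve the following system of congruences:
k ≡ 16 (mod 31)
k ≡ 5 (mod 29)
295

Using the Chinese Remainder Theorem:
M = product of moduli = 899
For equation 1: M_1 = 29, 29 ≡ 29 (mod 31), inverse of 29 mod 31 is 15 (check: 29 × 15 = 435 ≡ 1 (mod 31))
For equation 2: M_2 = 31, 31 ≡ 2 (mod 29), inverse of 31 mod 29 is 15 (check: 2 × 15 = 30 ≡ 1 (mod 29))
Combine: k ≡ Σ r_i×M_i×(M_i⁻¹ mod m_i) = 16×29×15 + 5×31×15 = 6960 + 2325 = 9285
9285 mod 899 = 295
k ≡ 295 (mod 899)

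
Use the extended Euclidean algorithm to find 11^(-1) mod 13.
Extended GCD: 11(6) + 13(-5) = 1. So 11^(-1) ≡ 6 ≡ 6 (mod 13). Verify: 11 × 6 = 66 ≡ 1 (mod 13)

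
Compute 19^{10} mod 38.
19

Using successive squaring:
Binary expansion of 10: 1010
Powers of 19 mod 38 (each is the square of the previous):
  19^1 ≡ 19 (mod 38)
  19^2 ≡ 19² = 361 ≡ 19 (mod 38)
  19^4 ≡ 19² = 361 ≡ 19 (mod 38)
  19^8 ≡ 19² = 361 ≡ 19 (mod 38)
10 = 8 + 2, so 19^10 = 19^8 × 19^2 ≡ 19 × 19 (mod 38)
Multiplying step by step:
  19 × 19 = 361 ≡ 19 (mod 38)
Result: 19^10 ≡ 19 (mod 38)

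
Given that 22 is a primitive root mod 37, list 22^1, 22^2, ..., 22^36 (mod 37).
g^1, g^2, ..., g^{36} mod 37: {22, 3, 29, 9, 13, 27, 2, 7, 6, 21, 18, 26, 17, 4, 14, 12, 5, 36, 15, 34, 8, 28, 24, 10, 35, 30, 31, 16, 19, 11, 20, 33, 23, 25, 32, 1}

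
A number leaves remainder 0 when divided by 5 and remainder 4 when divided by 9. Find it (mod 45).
M = 5 × 9 = 45. M₁ = 9, y₁ ≡ 4 (mod 5). M₂ = 5, y₂ ≡ 2 (mod 9). y = 0×9×4 + 4×5×2 ≡ 40 (mod 45)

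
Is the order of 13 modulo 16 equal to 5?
No, the actual order is 4, not 5.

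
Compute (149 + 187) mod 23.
14

(149 + 187) = 336
336 mod 23 = 14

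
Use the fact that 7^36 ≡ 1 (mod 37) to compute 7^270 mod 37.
By Fermat: 7^{36} ≡ 1 (mod 37). 270 ≡ 18 (mod 36). So 7^{270} ≡ 7^{18} ≡ 1 (mod 37)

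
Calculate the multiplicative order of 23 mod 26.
Powers of 23 mod 26: 23^1≡23, 23^2≡9, 23^3≡25, 23^4≡3, 23^5≡17, 23^6≡1. Order = 6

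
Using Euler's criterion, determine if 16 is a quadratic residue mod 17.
By Euler's criterion: 16^{8} ≡ 1 (mod 17). Since this equals 1, 16 is a QR.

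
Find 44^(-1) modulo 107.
90

Using Extended Euclidean Algorithm:
gcd(44, 107) = 1
Bezout coefficients: 44 × -17 + 107 × 7 = 1
So 44 × -17 ≡ 1 (mod 107)
The inverse is -17 mod 107 = 90
Verification: 44 × 90 = 3960 = 37 × 107 + 1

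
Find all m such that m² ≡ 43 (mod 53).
The square roots of 43 mod 53 are 34 and 19. Verify: 34² = 1156 ≡ 43 (mod 53)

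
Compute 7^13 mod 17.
Using repeated squaring. 13 = 8 + 4 + 1 (binary 1101). Repeated squaring mod 17: 7^1 ≡ 7; 7^2 ≡ 7² = 49 ≡ 15; 7^4 ≡ 15² = 225 ≡ 4; 7^8 ≡ 4² = 16 ≡ 16. Multiply: 7^13 = 7^8 × 7^4 × 7^1 ≡ 16 × 4 × 7 (mod 17): 16 × 4 = 64 ≡ 13; 13 × 7 = 91 ≡ 6. So 7^13 ≡ 6 (mod 17).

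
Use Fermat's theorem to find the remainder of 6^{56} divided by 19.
17

By Fermat's Little Theorem, a^(p-1) ≡ 1 (mod p) for prime p and gcd(a, p) = 1
Here p = 19, so 6^18 ≡ 1 (mod 19)
We can reduce the exponent: 56 mod 18 = 2
So 6^56 ≡ 6^2 (mod 19)
Computing: 6^2 mod 19 = 17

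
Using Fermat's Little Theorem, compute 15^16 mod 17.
By Fermat's Little Theorem, 15^{16} ≡ 1 (mod 17) since 17 is prime and gcd(15, 17) = 1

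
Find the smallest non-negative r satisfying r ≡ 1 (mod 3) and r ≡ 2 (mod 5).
M = 3 × 5 = 15. M₁ = 5, y₁ ≡ 2 (mod 3). M₂ = 3, y₂ ≡ 2 (mod 5). r = 1×5×2 + 2×3×2 ≡ 7 (mod 15)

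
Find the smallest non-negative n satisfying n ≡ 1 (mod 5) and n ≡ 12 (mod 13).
M = 5 × 13 = 65. M₁ = 13, y₁ ≡ 2 (mod 5). M₂ = 5, y₂ ≡ 8 (mod 13). n = 1×13×2 + 12×5×8 ≡ 51 (mod 65)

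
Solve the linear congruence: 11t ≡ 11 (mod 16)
1

Since gcd(11, 16) = 1 divides 11, a solution exists.
Multiply both sides by the inverse of 11 mod 16:
  11^(-1) mod 16 = 3
  x ≡ 3 × 11 ≡ 33 ≡ 1 (mod 16)
Verification: 11 × 1 = 11 = 0 × 16 + 11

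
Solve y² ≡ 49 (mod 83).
The square roots of 49 mod 83 are 7 and 76. Verify: 7² = 49 ≡ 49 (mod 83)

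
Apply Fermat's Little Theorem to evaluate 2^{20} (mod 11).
1

By Fermat's Little Theorem, a^(p-1) ≡ 1 (mod p) for prime p and gcd(a, p) = 1
Here p = 11, so 2^10 ≡ 1 (mod 11)
We can reduce the exponent: 20 mod 10 = 0
So 2^20 ≡ 2^0 (mod 11)
Computing: 2^0 mod 11 = 1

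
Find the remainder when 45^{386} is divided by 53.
By Fermat: 45^{52} ≡ 1 (mod 53). 386 = 7×52 + 22. So 45^{386} ≡ 45^{22} ≡ 7 (mod 53)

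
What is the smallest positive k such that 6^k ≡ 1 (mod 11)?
Powers of 6 mod 11: 6^1≡6, 6^2≡3, 6^3≡7, 6^4≡9, 6^5≡10, 6^6≡5, 6^7≡8, 6^8≡4, 6^9≡2, 6^10≡1. Order = 10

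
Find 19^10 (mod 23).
10 = 8 + 2 (binary 1010). Repeated squaring mod 23: 19^1 ≡ 19; 19^2 ≡ 19² = 361 ≡ 16; 19^4 ≡ 16² = 256 ≡ 3; 19^8 ≡ 3² = 9 ≡ 9. Multiply: 19^10 = 19^8 × 19^2 ≡ 9 × 16 (mod 23): 9 × 16 = 144 ≡ 6. So 19^10 ≡ 6 (mod 23).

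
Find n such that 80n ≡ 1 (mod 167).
80^(-1) ≡ 119 (mod 167). Verification: 80 × 119 = 9520 ≡ 1 (mod 167)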